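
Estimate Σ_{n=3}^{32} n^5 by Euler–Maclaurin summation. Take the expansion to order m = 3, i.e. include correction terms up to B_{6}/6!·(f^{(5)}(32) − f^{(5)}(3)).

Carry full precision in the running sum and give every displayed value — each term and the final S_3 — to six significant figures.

∫_3^32 x^5 dx evaluates to 1.78957e+08.
Boundary: ½(f(3) + f(32)) = ½(243.000 + 3.35544e+07) = 1.67773e+07.
Integral + boundary = 1.95734e+08.
k=1: B_{2}/(2)! × [f^{(1)}(32) − f^{(1)}(3)] = 1/12 × (5.24288e+06 − 405.000) = 436873.
After k=1: 1.96171e+08.
k=2: B_{4}/(4)! × [f^{(3)}(32) − f^{(3)}(3)] = −1/720 × (61440.0 − 540.000) = -84.5833.
After k=2: 1.96171e+08.
k=3: B_{6}/(6)! × [f^{(5)}(32) − f^{(5)}(3)] = 1/30240 × (120.000 − 120.000) = 0.00000.

S_3 ≈ 1.96171e+08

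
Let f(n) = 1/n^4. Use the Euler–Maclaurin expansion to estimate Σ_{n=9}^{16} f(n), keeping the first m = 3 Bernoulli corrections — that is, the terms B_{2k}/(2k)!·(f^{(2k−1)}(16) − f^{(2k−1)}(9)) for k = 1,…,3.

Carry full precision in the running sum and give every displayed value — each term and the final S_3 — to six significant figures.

∫_9^16 1/x^4 dx evaluates to 0.000375867.
Endpoint term: (f(9) + f(16))/2 = (0.000152416 + 1.52588e-05)/2 = 8.38373e-05.
So far: 0.000459704.
k=1: B_{2}/(2)! × [f^{(1)}(16) − f^{(1)}(9)] = 1/12 × (-3.81470e-06 − (-6.77404e-05)) = 5.32714e-06.
Partial sum through k=1: 0.000465032.
k=2: B_{4}/(4)! × [f^{(3)}(16) − f^{(3)}(9)] = −1/720 × (-4.47035e-07 − (-2.50890e-05)) = -3.42250e-08.
Partial sum through k=2: 0.000464997.
k=3: B_{6}/(6)! × [f^{(5)}(16) − f^{(5)}(9)] = 1/30240 × (-9.77889e-08 − (-1.73455e-05)) = 5.70361e-10.

S_3 ≈ 0.000464998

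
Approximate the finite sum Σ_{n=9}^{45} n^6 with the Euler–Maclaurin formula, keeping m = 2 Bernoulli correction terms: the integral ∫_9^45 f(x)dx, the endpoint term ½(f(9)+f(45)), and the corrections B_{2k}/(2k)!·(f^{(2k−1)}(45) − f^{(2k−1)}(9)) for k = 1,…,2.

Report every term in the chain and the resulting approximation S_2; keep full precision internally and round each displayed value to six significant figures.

S_2 ≈ 5.76250e+10

∫_9^45 x^6 dx evaluates to 5.33807e+10.
½[f(9) + f(45)] = ½[531441 + 8.30377e+09] = 4.15215e+09.
Integral + boundary = 5.75328e+10.
Correction k=1: B_{2}/2! · (f^{(1)}(45) − f^{(1)}(9)) = 1/12 · (1.10717e+09 − 354294) = 9.22345e+07.
Partial sum through k=1: 5.76251e+10.
Correction k=2: B_{4}/4! · (f^{(3)}(45) − f^{(3)}(9)) = −1/720 · (1.09350e+07 − 87480.0) = -15066.0.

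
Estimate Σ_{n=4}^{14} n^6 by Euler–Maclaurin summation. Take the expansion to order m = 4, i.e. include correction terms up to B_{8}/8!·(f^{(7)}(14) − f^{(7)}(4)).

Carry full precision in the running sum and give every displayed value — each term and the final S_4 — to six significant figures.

Integral: ∫_4^14 x^6 dx = 1.50567e+07.
½[f(4) + f(14)] = ½[4096.00 + 7.52954e+06] = 3.76682e+06.
Running total after boundary: 1.88235e+07.
k=1: B_{2}/(2)! × [f^{(1)}(14) − f^{(1)}(4)] = 1/12 × (3.22694e+06 − 6144.00) = 268400.
Partial sum through k=1: 1.90919e+07.
k=2: B_{4}/(4)! × [f^{(3)}(14) − f^{(3)}(4)] = −1/720 × (329280 − 7680.00) = -446.667.
Partial sum through k=2: 1.90915e+07.
k=3: B_{6}/(6)! × [f^{(5)}(14) − f^{(5)}(4)] = 1/30240 × (10080.0 − 2880.00) = 0.238095.
Partial sum through k=3: 1.90915e+07.
k=4: B_{8}/(8)! × [f^{(7)}(14) − f^{(7)}(4)] = −1/1209600 × (0.00000 − 0.00000) = 0.00000.

S_4 ≈ 1.90915e+07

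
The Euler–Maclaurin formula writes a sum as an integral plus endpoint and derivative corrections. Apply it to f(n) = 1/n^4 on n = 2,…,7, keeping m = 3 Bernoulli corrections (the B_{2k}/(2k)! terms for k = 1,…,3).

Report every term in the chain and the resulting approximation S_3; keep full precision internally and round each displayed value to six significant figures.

Integral: ∫_2^7 1/x^4 dx = 0.0406948.
½[f(2) + f(7)] = ½[0.0625000 + 0.000416493] = 0.0314582.
Running total after boundary: 0.0721531.
Order-1 term: 1/12 · (-0.000237996 − (-0.125000)) = 0.0103968.
Running total after k=1: 0.0825499.
Order-2 term: −1/720 · (-0.000145712 − (-0.937500)) = -0.00130188.
Running total after k=2: 0.0812480.
Order-3 term: 1/30240 · (-0.000166528 − (-13.1250)) = 0.000434022.

S_3 ≈ 0.0816821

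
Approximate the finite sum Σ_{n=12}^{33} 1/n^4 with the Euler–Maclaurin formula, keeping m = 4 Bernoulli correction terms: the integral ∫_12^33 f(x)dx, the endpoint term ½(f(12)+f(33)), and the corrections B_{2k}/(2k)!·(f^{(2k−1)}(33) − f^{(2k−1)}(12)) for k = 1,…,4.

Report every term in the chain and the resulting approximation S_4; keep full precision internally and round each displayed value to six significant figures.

∫_12^33 1/x^4 dx evaluates to 0.000183626.
Boundary: ½(f(12) + f(33)) = ½(4.82253e-05 + 8.43226e-07) = 2.45343e-05.
Integral + boundary = 0.000208160.
Order-1 term: 1/12 · (-1.02209e-07 − (-1.60751e-05)) = 1.33107e-06.
After k=1: 0.000209491.
Order-2 term: −1/720 · (-2.81568e-09 − (-3.34898e-06)) = -4.64745e-09.
After k=2: 0.000209486.
Order-3 term: 1/30240 · (-1.44792e-10 − (-1.30238e-06)) = 4.30634e-11.
After k=3: 0.000209486.
Order-4 term: −1/1209600 · (-1.19663e-11 − (-8.13988e-07)) = -6.72930e-13.

S_4 ≈ 0.000209486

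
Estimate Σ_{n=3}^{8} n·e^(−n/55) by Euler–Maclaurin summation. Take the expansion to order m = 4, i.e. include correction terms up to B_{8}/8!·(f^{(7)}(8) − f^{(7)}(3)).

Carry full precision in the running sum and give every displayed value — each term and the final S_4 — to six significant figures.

S_4 ≈ 29.5860

The integral term ∫_3^8 x·e^(−x/55) dx = 24.7202.
Endpoint term: (f(3) + f(8))/2 = (2.84075 + 6.91703)/2 = 4.87889.
Integral + boundary = 29.5991.
Correction k=1: B_{2}/2! · (f^{(1)}(8) − f^{(1)}(3)) = 1/12 · (0.738865 − 0.895266) = -0.0130334.
After k=1: 29.5860.
Correction k=2: B_{4}/4! · (f^{(3)}(8) − f^{(3)}(3)) = −1/720 · (0.000815909 − 0.000922015) = 1.47371e-07.
After k=2: 29.5860.
Correction k=3: B_{6}/6! · (f^{(5)}(8) − f^{(5)}(3)) = 1/30240 · (4.58699e-07 − 5.11760e-07) = -1.75468e-12.
After k=3: 29.5860.
Correction k=4: B_{8}/8! · (f^{(7)}(8) − f^{(7)}(3)) = −1/1209600 · (2.14108e-10 − 2.37594e-10) = 1.94167e-17.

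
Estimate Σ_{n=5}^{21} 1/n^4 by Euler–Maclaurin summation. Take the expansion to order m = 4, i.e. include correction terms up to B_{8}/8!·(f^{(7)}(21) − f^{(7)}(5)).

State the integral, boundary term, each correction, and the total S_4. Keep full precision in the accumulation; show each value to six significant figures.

The integral term ∫_5^21 1/x^4 dx = 0.00263067.
Boundary: ½(f(5) + f(21)) = ½(0.00160000 + 5.14189e-06) = 0.000802571.
So far: 0.00343324.
Order-1 term: 1/12 · (-9.79408e-07 − (-0.00128000)) = 0.000106585.
Partial sum through k=1: 0.00353983.
Order-2 term: −1/720 · (-6.66264e-08 − (-0.00153600)) = -2.13324e-06.
Partial sum through k=2: 0.00353770.
Order-3 term: 1/30240 · (-8.46049e-09 − (-0.00344064)) = 1.13777e-07.
Partial sum through k=3: 0.00353781.
Order-4 term: −1/1209600 · (-1.72663e-09 − (-0.0123863)) = -1.02400e-08.

S_4 ≈ 0.00353780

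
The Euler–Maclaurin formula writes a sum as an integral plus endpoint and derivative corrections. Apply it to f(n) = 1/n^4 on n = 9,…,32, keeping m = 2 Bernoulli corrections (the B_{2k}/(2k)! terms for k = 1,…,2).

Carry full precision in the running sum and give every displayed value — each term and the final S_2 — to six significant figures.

S_2 ≈ 0.000529360

The integral term ∫_9^32 1/x^4 dx = 0.000447075.
Endpoint term: (f(9) + f(32))/2 = (0.000152416 + 9.53674e-07)/2 = 7.66847e-05.
Integral + boundary = 0.000523760.
k=1: B_{2}/(2)! × [f^{(1)}(32) − f^{(1)}(9)] = 1/12 × (-1.19209e-07 − (-6.77404e-05)) = 5.63510e-06.
After k=1: 0.000529395.
k=2: B_{4}/(4)! × [f^{(3)}(32) − f^{(3)}(9)] = −1/720 × (-3.49246e-09 − (-2.50890e-05)) = -3.48410e-08.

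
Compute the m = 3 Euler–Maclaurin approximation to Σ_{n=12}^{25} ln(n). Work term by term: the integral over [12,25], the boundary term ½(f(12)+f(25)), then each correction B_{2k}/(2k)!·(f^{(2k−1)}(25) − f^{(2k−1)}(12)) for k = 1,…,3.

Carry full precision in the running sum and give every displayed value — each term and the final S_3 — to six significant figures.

∫_12^25 ln(x) dx evaluates to 37.6530.
Boundary: ½(f(12) + f(25)) = ½(2.48491 + 3.21888) = 2.85189.
Integral + boundary = 40.5049.
Order-1 term: 1/12 · (0.0400000 − 0.0833333) = -0.00361111.
After k=1: 40.5013.
Order-2 term: −1/720 · (0.000128000 − 0.00115741) = 1.42973e-06.
After k=2: 40.5013.
Order-3 term: 1/30240 · (2.45760e-06 − 9.64506e-05) = -3.10823e-09.

S_3 ≈ 40.5013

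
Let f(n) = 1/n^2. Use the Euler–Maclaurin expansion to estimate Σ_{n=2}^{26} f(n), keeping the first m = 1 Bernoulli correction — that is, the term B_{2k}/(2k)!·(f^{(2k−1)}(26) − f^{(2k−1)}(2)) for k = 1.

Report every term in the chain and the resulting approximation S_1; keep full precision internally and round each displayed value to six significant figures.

Integral: ∫_2^26 1/x^2 dx = 0.461538.
½[f(2) + f(26)] = ½[0.250000 + 0.00147929] = 0.125740.
Integral + boundary = 0.587278.
Correction k=1: B_{2}/2! · (f^{(1)}(26) − f^{(1)}(2)) = 1/12 · (-0.000113792 − (-0.250000)) = 0.0208239.

S_1 ≈ 0.608102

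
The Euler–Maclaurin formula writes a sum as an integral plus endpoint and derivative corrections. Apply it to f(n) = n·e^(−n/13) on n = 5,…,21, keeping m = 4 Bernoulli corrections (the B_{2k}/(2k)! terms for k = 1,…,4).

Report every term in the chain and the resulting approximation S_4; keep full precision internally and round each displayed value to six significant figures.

S_4 ≈ 75.1551

∫_5^21 x·e^(−x/13) dx evaluates to 71.4108.
Endpoint term: (f(5) + f(21))/2 = (3.40356 + 4.17510)/2 = 3.78933.
Running total after boundary: 75.2002.
k=1: B_{2}/(2)! × [f^{(1)}(21) − f^{(1)}(5)] = 1/12 × (-0.122347 − 0.418900) = -0.0451039.
Running total after k=1: 75.1551.
k=2: B_{4}/(4)! × [f^{(3)}(21) − f^{(3)}(5)] = −1/720 × (0.00162888 − 0.0105345) = 1.23689e-05.
Running total after k=2: 75.1551.
k=3: B_{6}/(6)! × [f^{(5)}(21) − f^{(5)}(5)] = 1/30240 × (2.35604e-05 − 0.000110001) = -2.85850e-09.
Running total after k=3: 75.1551.
k=4: B_{8}/(8)! × [f^{(7)}(21) − f^{(7)}(5)] = −1/1209600 × (2.21790e-07 − 9.32951e-07) = 5.87930e-13.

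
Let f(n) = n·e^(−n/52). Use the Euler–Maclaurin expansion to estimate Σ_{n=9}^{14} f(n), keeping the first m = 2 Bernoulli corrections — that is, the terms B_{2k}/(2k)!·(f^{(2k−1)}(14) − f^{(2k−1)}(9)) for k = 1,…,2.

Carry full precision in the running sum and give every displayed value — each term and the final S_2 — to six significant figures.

Integral: ∫_9^14 x·e^(−x/52) dx = 45.9488.
½[f(9) + f(14)] = ½[7.56966 + 10.6955] = 9.13260.
So far: 55.0814.
Order-1 term: 1/12 · (0.558284 − 0.695503) = -0.0114349.
Partial sum through k=1: 55.0699.
Order-2 term: −1/720 · (0.000771530 − 0.000879308) = 1.49691e-07.

S_2 ≈ 55.0699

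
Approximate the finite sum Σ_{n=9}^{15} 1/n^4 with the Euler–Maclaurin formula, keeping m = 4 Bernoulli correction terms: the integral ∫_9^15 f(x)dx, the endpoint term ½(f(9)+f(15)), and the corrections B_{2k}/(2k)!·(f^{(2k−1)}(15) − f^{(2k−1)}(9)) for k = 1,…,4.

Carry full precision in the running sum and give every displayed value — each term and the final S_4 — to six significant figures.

S_4 ≈ 0.000449739

∫_9^15 1/x^4 dx evaluates to 0.000358482.
Endpoint term: (f(9) + f(15))/2 = (0.000152416 + 1.97531e-05)/2 = 8.60844e-05.
Running total after boundary: 0.000444566.
k=1: B_{2}/(2)! × [f^{(1)}(15) − f^{(1)}(9)] = 1/12 × (-5.26749e-06 − (-6.77404e-05)) = 5.20607e-06.
Partial sum through k=1: 0.000449772.
k=2: B_{4}/(4)! × [f^{(3)}(15) − f^{(3)}(9)] = −1/720 × (-7.02332e-07 − (-2.50890e-05)) = -3.38704e-08.
Partial sum through k=2: 0.000449739.
k=3: B_{6}/(6)! × [f^{(5)}(15) − f^{(5)}(9)] = 1/30240 × (-1.74803e-07 − (-1.73455e-05)) = 5.67814e-10.
Partial sum through k=3: 0.000449739.
k=4: B_{8}/(8)! × [f^{(7)}(15) − f^{(7)}(9)] = −1/1209600 × (-6.99210e-08 − (-1.92728e-05)) = -1.58754e-11.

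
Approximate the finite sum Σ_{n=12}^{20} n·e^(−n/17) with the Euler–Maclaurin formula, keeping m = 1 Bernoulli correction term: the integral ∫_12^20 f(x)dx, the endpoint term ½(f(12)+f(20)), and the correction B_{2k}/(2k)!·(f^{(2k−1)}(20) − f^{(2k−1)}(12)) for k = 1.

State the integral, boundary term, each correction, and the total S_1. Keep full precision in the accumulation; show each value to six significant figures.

S_1 ≈ 55.4480

Integral: ∫_12^20 x·e^(−x/17) dx = 49.4190.
Endpoint term: (f(12) + f(20))/2 = (5.92407 + 6.16730)/2 = 6.04569.
Running total after boundary: 55.4647.
k=1: B_{2}/(2)! × [f^{(1)}(20) − f^{(1)}(12)] = 1/12 × (-0.0544174 − 0.145198) = -0.0166346.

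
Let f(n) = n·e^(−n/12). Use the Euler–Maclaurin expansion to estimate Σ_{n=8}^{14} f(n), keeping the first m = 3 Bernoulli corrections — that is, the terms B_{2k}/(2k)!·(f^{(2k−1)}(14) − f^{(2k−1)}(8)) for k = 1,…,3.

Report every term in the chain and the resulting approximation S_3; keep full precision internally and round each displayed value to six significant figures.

S_3 ≈ 30.2772

The integral term ∫_8^14 x·e^(−x/12) dx = 26.0623.
½[f(8) + f(14)] = ½[4.10734 + 4.35965] = 4.23349.
Running total after boundary: 30.2958.
k=1: B_{2}/(2)! × [f^{(1)}(14) − f^{(1)}(8)] = 1/12 × (-0.0519005 − 0.171139) = -0.0185866.
Partial sum through k=1: 30.2772.
k=2: B_{4}/(4)! × [f^{(3)}(14) − f^{(3)}(8)] = −1/720 × (0.00396462 − 0.00831926) = 6.04810e-06.
Partial sum through k=2: 30.2772.
k=3: B_{6}/(6)! × [f^{(5)}(14) − f^{(5)}(8)] = 1/30240 × (5.75671e-05 − 0.000107292) = -1.64434e-09.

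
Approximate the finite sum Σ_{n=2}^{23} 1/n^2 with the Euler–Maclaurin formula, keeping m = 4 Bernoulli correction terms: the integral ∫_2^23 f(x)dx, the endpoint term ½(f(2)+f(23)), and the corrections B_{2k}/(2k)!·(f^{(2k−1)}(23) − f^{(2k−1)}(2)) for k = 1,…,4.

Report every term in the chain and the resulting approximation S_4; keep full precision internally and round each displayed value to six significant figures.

S_4 ≈ 0.602366

∫_2^23 1/x^2 dx evaluates to 0.456522.
½[f(2) + f(23)] = ½[0.250000 + 0.00189036] = 0.125945.
Running total after boundary: 0.582467.
k=1: B_{2}/(2)! × [f^{(1)}(23) − f^{(1)}(2)] = 1/12 × (-0.000164379 − (-0.250000)) = 0.0208196.
Partial sum through k=1: 0.603287.
k=2: B_{4}/(4)! × [f^{(3)}(23) − f^{(3)}(2)] = −1/720 × (-3.72883e-06 − (-0.750000)) = -0.00104166.
Partial sum through k=2: 0.602245.
k=3: B_{6}/(6)! × [f^{(5)}(23) − f^{(5)}(2)] = 1/30240 × (-2.11465e-07 − (-5.62500)) = 0.000186012.
Partial sum through k=3: 0.602431.
k=4: B_{8}/(8)! × [f^{(7)}(23) − f^{(7)}(2)] = −1/1209600 × (-2.23857e-08 − (-78.7500)) = -6.51042e-05.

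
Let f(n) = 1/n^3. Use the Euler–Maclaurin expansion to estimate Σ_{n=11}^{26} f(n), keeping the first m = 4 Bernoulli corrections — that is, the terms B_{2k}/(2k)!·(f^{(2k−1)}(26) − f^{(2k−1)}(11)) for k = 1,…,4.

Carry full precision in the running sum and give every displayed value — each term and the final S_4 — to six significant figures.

S_4 ≈ 0.00381317

The integral term ∫_11^26 1/x^3 dx = 0.00339259.
½[f(11) + f(26)] = ½[0.000751315 + 5.68958e-05] = 0.000404105.
So far: 0.00379669.
Correction k=1: B_{2}/2! · (f^{(1)}(26) − f^{(1)}(11)) = 1/12 · (-6.56490e-06 − (-0.000204904)) = 1.65283e-05.
Running total after k=1: 0.00381322.
Correction k=2: B_{4}/4! · (f^{(3)}(26) − f^{(3)}(11)) = −1/720 · (-1.94228e-07 − (-3.38684e-05)) = -4.67697e-08.
Running total after k=2: 0.00381317.
Correction k=3: B_{6}/6! · (f^{(5)}(26) − f^{(5)}(11)) = 1/30240 · (-1.20674e-08 − (-1.17560e-05)) = 3.88357e-10.
Running total after k=3: 0.00381317.
Correction k=4: B_{8}/8! · (f^{(7)}(26) − f^{(7)}(11)) = −1/1209600 · (-1.28529e-09 − (-6.99530e-06)) = -5.78209e-12.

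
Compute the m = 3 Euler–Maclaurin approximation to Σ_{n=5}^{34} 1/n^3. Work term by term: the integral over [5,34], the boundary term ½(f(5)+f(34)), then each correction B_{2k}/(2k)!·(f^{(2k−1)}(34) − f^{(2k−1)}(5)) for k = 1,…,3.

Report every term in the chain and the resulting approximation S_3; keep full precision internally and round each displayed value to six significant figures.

The integral term ∫_5^34 1/x^3 dx = 0.0195675.
½[f(5) + f(34)] = ½[0.00800000 + 2.54427e-05] = 0.00401272.
Running total after boundary: 0.0235802.
k=1: B_{2}/(2)! × [f^{(1)}(34) − f^{(1)}(5)] = 1/12 × (-2.24494e-06 − (-0.00480000)) = 0.000399813.
After k=1: 0.0239800.
k=2: B_{4}/(4)! × [f^{(3)}(34) − f^{(3)}(5)] = −1/720 × (-3.88399e-08 − (-0.00384000)) = -5.33328e-06.
After k=2: 0.0239747.
k=3: B_{6}/(6)! × [f^{(5)}(34) − f^{(5)}(5)] = 1/30240 × (-1.41114e-09 − (-0.00645120)) = 2.13333e-07.

S_3 ≈ 0.0239749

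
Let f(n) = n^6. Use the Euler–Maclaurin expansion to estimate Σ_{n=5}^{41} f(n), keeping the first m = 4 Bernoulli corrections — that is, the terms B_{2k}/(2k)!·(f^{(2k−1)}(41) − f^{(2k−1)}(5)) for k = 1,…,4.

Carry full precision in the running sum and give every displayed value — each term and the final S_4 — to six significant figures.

Integral: ∫_5^41 x^6 dx = 2.78220e+10.
Endpoint term: (f(5) + f(41))/2 = (15625.0 + 4.75010e+09)/2 = 2.37506e+09.
Integral + boundary = 3.01971e+10.
Correction k=1: B_{2}/2! · (f^{(1)}(41) − f^{(1)}(5)) = 1/12 · (6.95137e+08 − 18750.0) = 5.79265e+07.
After k=1: 3.02550e+10.
Correction k=2: B_{4}/4! · (f^{(3)}(41) − f^{(3)}(5)) = −1/720 · (8.27052e+06 − 15000.0) = -11466.0.
After k=2: 3.02550e+10.
Correction k=3: B_{6}/6! · (f^{(5)}(41) − f^{(5)}(5)) = 1/30240 · (29520.0 − 3600.00) = 0.857143.
After k=3: 3.02550e+10.
Correction k=4: B_{8}/8! · (f^{(7)}(41) − f^{(7)}(5)) = −1/1209600 · (0.00000 − 0.00000) = 0.00000.

S_4 ≈ 3.02550e+10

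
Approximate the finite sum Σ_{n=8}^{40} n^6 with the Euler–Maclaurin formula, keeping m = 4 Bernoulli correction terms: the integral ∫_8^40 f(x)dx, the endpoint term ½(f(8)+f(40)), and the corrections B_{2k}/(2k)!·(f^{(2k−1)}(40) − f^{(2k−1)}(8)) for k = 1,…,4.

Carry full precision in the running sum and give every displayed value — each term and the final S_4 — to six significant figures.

The integral term ∫_8^40 x^6 dx = 2.34054e+10.
Endpoint term: (f(8) + f(40))/2 = (262144 + 4.09600e+09)/2 = 2.04813e+09.
So far: 2.54535e+10.
Order-1 term: 1/12 · (6.14400e+08 − 196608) = 5.11836e+07.
Running total after k=1: 2.55047e+10.
Order-2 term: −1/720 · (7.68000e+06 − 61440.0) = -10581.3.
Running total after k=2: 2.55047e+10.
Order-3 term: 1/30240 · (28800.0 − 5760.00) = 0.761905.
Running total after k=3: 2.55047e+10.
Order-4 term: −1/1209600 · (0.00000 − 0.00000) = 0.00000.

S_4 ≈ 2.55047e+10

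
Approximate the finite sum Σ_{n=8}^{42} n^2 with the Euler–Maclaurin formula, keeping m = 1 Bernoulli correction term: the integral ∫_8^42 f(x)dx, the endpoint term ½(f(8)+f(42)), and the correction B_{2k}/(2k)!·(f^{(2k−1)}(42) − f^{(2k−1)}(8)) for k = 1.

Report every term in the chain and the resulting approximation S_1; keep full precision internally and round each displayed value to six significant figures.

S_1 ≈ 25445.0

∫_8^42 x^2 dx evaluates to 24525.3.
Endpoint term: (f(8) + f(42))/2 = (64.0000 + 1764.00)/2 = 914.000.
Integral + boundary = 25439.3.
k=1: B_{2}/(2)! × [f^{(1)}(42) − f^{(1)}(8)] = 1/12 × (84.0000 − 16.0000) = 5.66667.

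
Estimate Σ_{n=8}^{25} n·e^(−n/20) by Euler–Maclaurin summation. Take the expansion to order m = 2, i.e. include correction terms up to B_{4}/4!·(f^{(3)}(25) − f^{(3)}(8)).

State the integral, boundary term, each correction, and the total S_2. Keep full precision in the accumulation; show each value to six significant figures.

∫_8^25 x·e^(−x/20) dx evaluates to 117.525.
Boundary: ½(f(8) + f(25)) = ½(5.36256 + 7.16262) = 6.26259.
So far: 123.787.
Correction k=1: B_{2}/2! · (f^{(1)}(25) − f^{(1)}(8)) = 1/12 · (-0.0716262 − 0.402192) = -0.0394849.
Partial sum through k=1: 123.748.
Correction k=2: B_{4}/4! · (f^{(3)}(25) − f^{(3)}(8)) = −1/720 · (0.00125346 − 0.00435708) = 4.31059e-06.

S_2 ≈ 123.748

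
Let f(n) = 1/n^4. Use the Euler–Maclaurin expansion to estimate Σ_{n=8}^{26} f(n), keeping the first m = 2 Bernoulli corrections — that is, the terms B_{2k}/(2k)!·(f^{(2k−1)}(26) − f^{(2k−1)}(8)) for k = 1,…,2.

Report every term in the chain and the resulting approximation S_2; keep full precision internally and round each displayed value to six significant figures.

The integral term ∫_8^26 1/x^4 dx = 0.000632076.
Endpoint term: (f(8) + f(26))/2 = (0.000244141 + 2.18830e-06)/2 = 0.000123164.
Integral + boundary = 0.000755241.
k=1: B_{2}/(2)! × [f^{(1)}(26) − f^{(1)}(8)] = 1/12 × (-3.36661e-07 − (-0.000122070)) = 1.01445e-05.
Partial sum through k=1: 0.000765385.
k=2: B_{4}/(4)! × [f^{(3)}(26) − f^{(3)}(8)] = −1/720 × (-1.49406e-08 − (-5.72205e-05)) = -7.94521e-08.

S_2 ≈ 0.000765306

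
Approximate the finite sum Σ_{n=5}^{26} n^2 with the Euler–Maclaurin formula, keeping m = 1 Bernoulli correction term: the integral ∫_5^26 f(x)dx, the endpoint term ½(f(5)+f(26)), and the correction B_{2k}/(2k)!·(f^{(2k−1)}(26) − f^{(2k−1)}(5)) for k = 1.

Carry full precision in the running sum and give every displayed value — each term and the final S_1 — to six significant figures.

∫_5^26 x^2 dx evaluates to 5817.00.
Endpoint term: (f(5) + f(26))/2 = (25.0000 + 676.000)/2 = 350.500.
Integral + boundary = 6167.50.
Order-1 term: 1/12 · (52.0000 − 10.0000) = 3.50000.

S_1 ≈ 6171.00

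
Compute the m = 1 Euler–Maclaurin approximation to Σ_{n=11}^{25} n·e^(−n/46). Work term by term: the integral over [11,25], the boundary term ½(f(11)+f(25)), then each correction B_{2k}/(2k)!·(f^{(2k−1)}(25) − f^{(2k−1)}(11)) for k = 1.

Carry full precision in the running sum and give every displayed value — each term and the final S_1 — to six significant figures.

∫_11^25 x·e^(−x/46) dx evaluates to 167.685.
Endpoint term: (f(11) + f(25))/2 = (8.66043 + 14.5181)/2 = 11.5893.
Integral + boundary = 179.275.
Order-1 term: 1/12 · (0.265114 − 0.599042) = -0.0278274.

S_1 ≈ 179.247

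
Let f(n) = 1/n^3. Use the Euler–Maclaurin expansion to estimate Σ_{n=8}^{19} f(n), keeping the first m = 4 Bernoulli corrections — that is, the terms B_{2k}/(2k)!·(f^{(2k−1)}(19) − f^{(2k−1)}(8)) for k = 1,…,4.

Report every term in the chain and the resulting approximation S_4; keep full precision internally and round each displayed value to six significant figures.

The integral term ∫_8^19 1/x^3 dx = 0.00642746.
Boundary: ½(f(8) + f(19)) = ½(0.00195312 + 0.000145794) = 0.00104946.
Running total after boundary: 0.00747692.
Order-1 term: 1/12 · (-2.30201e-05 − (-0.000732422)) = 5.91168e-05.
Partial sum through k=1: 0.00753603.
Order-2 term: −1/720 · (-1.27535e-06 − (-0.000228882)) = -3.16120e-07.
Partial sum through k=2: 0.00753572.
Order-3 term: 1/30240 · (-1.48379e-07 − (-0.000150204)) = 4.96215e-09.
Partial sum through k=3: 0.00753572.
Order-4 term: −1/1209600 · (-2.95935e-08 − (-0.000168979)) = -1.39674e-10.

S_4 ≈ 0.00753572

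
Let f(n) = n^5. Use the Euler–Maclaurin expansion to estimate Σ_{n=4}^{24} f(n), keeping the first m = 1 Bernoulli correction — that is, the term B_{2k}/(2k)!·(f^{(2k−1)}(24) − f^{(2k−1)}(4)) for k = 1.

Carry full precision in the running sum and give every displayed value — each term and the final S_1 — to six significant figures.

Integral: ∫_4^24 x^5 dx = 3.18498e+07.
Endpoint term: (f(4) + f(24))/2 = (1024.00 + 7.96262e+06)/2 = 3.98182e+06.
Integral + boundary = 3.58316e+07.
Correction k=1: B_{2}/2! · (f^{(1)}(24) − f^{(1)}(4)) = 1/12 · (1.65888e+06 − 1280.00) = 138133.

S_1 ≈ 3.59698e+07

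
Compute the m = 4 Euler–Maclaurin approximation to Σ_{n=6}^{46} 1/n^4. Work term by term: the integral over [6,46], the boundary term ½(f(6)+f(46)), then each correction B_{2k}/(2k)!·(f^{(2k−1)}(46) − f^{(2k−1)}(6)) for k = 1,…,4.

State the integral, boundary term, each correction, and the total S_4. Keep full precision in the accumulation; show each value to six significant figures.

∫_6^46 1/x^4 dx evaluates to 0.00153979.
Boundary: ½(f(6) + f(46)) = ½(0.000771605 + 2.23341e-07) = 0.000385914.
So far: 0.00192570.
k=1: B_{2}/(2)! × [f^{(1)}(46) − f^{(1)}(6)] = 1/12 × (-1.94210e-08 − (-0.000514403)) = 4.28653e-05.
Partial sum through k=1: 0.00196856.
k=2: B_{4}/(4)! × [f^{(3)}(46) − f^{(3)}(6)] = −1/720 × (-2.75345e-10 − (-0.000428669)) = -5.95374e-07.
Partial sum through k=2: 0.00196797.
k=3: B_{6}/(6)! × [f^{(5)}(46) − f^{(5)}(6)] = 1/30240 × (-7.28700e-12 − (-0.000666819)) = 2.20509e-08.
Partial sum through k=3: 0.00196799.
k=4: B_{8}/(8)! × [f^{(7)}(46) − f^{(7)}(6)] = −1/1209600 × (-3.09939e-13 − (-0.00166705)) = -1.37818e-09.

S_4 ≈ 0.00196799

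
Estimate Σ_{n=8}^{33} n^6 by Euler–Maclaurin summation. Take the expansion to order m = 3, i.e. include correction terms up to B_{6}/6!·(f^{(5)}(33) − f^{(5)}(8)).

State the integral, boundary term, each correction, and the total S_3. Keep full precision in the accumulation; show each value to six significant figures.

S_3 ≈ 6.75346e+09

Integral: ∫_8^33 x^6 dx = 6.08805e+09.
½[f(8) + f(33)] = ½[262144 + 1.29147e+09] = 6.45865e+08.
Running total after boundary: 6.73391e+09.
k=1: B_{2}/(2)! × [f^{(1)}(33) − f^{(1)}(8)] = 1/12 × (2.34812e+08 − 196608) = 1.95513e+07.
After k=1: 6.75347e+09.
k=2: B_{4}/(4)! × [f^{(3)}(33) − f^{(3)}(8)] = −1/720 × (4.31244e+06 − 61440.0) = -5904.17.
After k=2: 6.75346e+09.
k=3: B_{6}/(6)! × [f^{(5)}(33) − f^{(5)}(8)] = 1/30240 × (23760.0 − 5760.00) = 0.595238.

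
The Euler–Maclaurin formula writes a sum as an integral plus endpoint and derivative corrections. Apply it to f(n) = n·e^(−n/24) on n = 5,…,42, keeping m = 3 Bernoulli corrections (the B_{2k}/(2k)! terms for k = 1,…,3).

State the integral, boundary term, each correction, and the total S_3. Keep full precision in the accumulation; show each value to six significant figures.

∫_5^42 x·e^(−x/24) dx evaluates to 289.850.
½[f(5) + f(42)] = ½[4.05968 + 7.29851] = 5.67909.
So far: 295.529.
k=1: B_{2}/(2)! × [f^{(1)}(42) − f^{(1)}(5)] = 1/12 × (-0.130330 − 0.642783) = -0.0644261.
Partial sum through k=1: 295.464.
k=2: B_{4}/(4)! × [f^{(3)}(42) − f^{(3)}(5)] = −1/720 × (0.000377114 − 0.00393517) = 4.94174e-06.
Partial sum through k=2: 295.464.
k=3: B_{6}/(6)! × [f^{(5)}(42) − f^{(5)}(5)] = 1/30240 × (1.70225e-06 − 1.17264e-05) = -3.31486e-10.

S_3 ≈ 295.464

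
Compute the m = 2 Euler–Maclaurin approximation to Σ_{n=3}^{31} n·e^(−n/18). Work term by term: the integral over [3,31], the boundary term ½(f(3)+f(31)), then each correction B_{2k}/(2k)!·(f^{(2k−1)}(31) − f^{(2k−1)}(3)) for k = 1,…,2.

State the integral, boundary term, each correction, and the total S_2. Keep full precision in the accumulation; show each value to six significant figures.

∫_3^31 x·e^(−x/18) dx evaluates to 162.384.
Boundary: ½(f(3) + f(31)) = ½(2.53945 + 5.53873) = 4.03909.
Running total after boundary: 166.423.
Order-1 term: 1/12 · (-0.129038 − 0.705401) = -0.0695367.
Partial sum through k=1: 166.354.
Order-2 term: −1/720 · (0.000704626 − 0.00740236) = 9.30241e-06.

S_2 ≈ 166.354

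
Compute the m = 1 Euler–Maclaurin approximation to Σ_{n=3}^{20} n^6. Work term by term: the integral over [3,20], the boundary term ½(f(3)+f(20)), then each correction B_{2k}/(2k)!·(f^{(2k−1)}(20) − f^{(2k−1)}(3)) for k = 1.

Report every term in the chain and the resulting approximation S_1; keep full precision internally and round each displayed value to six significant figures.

S_1 ≈ 2.16457e+08

∫_3^20 x^6 dx evaluates to 1.82857e+08.
Boundary: ½(f(3) + f(20)) = ½(729.000 + 6.40000e+07) = 3.20004e+07.
Integral + boundary = 2.14857e+08.
Correction k=1: B_{2}/2! · (f^{(1)}(20) − f^{(1)}(3)) = 1/12 · (1.92000e+07 − 1458.00) = 1.59988e+06.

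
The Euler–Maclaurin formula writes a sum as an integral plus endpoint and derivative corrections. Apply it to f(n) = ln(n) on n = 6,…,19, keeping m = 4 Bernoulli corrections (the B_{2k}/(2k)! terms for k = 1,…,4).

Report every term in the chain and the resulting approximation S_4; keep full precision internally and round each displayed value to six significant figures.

∫_6^19 ln(x) dx evaluates to 32.1938.
½[f(6) + f(19)] = ½[1.79176 + 2.94444] = 2.36810.
Integral + boundary = 34.5619.
k=1: B_{2}/(2)! × [f^{(1)}(19) − f^{(1)}(6)] = 1/12 × (0.0526316 − 0.166667) = -0.00950292.
Partial sum through k=1: 34.5524.
k=2: B_{4}/(4)! × [f^{(3)}(19) − f^{(3)}(6)] = −1/720 × (0.000291588 − 0.00925926) = 1.24551e-05.
Partial sum through k=2: 34.5524.
k=3: B_{6}/(6)! × [f^{(5)}(19) − f^{(5)}(6)] = 1/30240 × (9.69267e-06 − 0.00308642) = -1.01744e-07.
Partial sum through k=3: 34.5524.
k=4: B_{8}/(8)! × [f^{(7)}(19) − f^{(7)}(6)] = −1/1209600 × (8.05485e-07 − 0.00257202) = 2.12567e-09.

S_4 ≈ 34.5524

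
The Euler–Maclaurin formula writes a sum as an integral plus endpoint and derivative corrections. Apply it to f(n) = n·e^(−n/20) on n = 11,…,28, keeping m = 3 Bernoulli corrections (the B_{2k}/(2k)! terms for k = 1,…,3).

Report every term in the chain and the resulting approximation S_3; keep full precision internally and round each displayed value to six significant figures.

Integral: ∫_11^28 x·e^(−x/20) dx = 120.976.
Boundary: ½(f(11) + f(28)) = ½(6.34645 + 6.90471) = 6.62558.
So far: 127.601.
Correction k=1: B_{2}/2! · (f^{(1)}(28) − f^{(1)}(11)) = 1/12 · (-0.0986388 − 0.259627) = -0.0298555.
Partial sum through k=1: 127.572.
Correction k=2: B_{4}/4! · (f^{(3)}(28) − f^{(3)}(11)) = −1/720 · (0.000986388 − 0.00353382) = 3.53810e-06.
Partial sum through k=2: 127.572.
Correction k=3: B_{6}/6! · (f^{(5)}(28) − f^{(5)}(11)) = 1/30240 · (5.54843e-06 − 1.60464e-05) = -3.47156e-10.

S_3 ≈ 127.572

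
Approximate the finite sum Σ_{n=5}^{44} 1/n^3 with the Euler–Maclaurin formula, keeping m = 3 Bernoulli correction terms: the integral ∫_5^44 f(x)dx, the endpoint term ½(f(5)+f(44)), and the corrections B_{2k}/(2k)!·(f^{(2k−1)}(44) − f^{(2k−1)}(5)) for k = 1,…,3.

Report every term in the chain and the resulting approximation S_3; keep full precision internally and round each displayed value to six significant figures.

S_3 ≈ 0.0241424

The integral term ∫_5^44 1/x^3 dx = 0.0197417.
Boundary: ½(f(5) + f(44)) = ½(0.00800000 + 1.17393e-05) = 0.00400587.
Running total after boundary: 0.0237476.
k=1: B_{2}/(2)! × [f^{(1)}(44) − f^{(1)}(5)] = 1/12 × (-8.00406e-07 − (-0.00480000)) = 0.000399933.
Running total after k=1: 0.0241475.
k=2: B_{4}/(4)! × [f^{(3)}(44) − f^{(3)}(5)] = −1/720 × (-8.26866e-09 − (-0.00384000)) = -5.33332e-06.
Running total after k=2: 0.0241422.
k=3: B_{6}/(6)! × [f^{(5)}(44) − f^{(5)}(5)] = 1/30240 × (-1.79382e-10 − (-0.00645120)) = 2.13333e-07.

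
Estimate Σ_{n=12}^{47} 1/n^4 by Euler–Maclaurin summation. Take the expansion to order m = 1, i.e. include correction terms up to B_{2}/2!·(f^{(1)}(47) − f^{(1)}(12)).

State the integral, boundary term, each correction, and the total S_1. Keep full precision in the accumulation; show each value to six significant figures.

∫_12^47 1/x^4 dx evaluates to 0.000189691.
Boundary: ½(f(12) + f(47)) = ½(4.82253e-05 + 2.04931e-07) = 2.42151e-05.
Integral + boundary = 0.000213906.
k=1: B_{2}/(2)! × [f^{(1)}(47) − f^{(1)}(12)] = 1/12 × (-1.74410e-08 − (-1.60751e-05)) = 1.33814e-06.

S_1 ≈ 0.000215244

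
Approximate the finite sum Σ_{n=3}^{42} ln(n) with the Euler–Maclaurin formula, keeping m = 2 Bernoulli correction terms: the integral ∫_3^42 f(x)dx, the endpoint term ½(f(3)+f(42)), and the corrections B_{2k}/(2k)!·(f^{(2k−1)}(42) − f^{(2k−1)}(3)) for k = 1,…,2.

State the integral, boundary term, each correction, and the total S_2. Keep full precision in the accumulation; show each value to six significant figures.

S_2 ≈ 117.079

Integral: ∫_3^42 ln(x) dx = 114.686.
Boundary: ½(f(3) + f(42)) = ½(1.09861 + 3.73767) = 2.41814.
So far: 117.104.
Order-1 term: 1/12 · (0.0238095 − 0.333333) = -0.0257937.
Running total after k=1: 117.079.
Order-2 term: −1/720 · (2.69949e-05 − 0.0740741) = 0.000102843.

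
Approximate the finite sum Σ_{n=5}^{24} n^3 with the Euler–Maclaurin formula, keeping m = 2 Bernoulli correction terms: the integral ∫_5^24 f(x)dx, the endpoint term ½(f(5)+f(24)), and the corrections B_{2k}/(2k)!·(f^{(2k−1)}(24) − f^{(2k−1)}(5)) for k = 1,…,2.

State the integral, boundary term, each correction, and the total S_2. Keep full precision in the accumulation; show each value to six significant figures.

Integral: ∫_5^24 x^3 dx = 82787.8.
Boundary: ½(f(5) + f(24)) = ½(125.000 + 13824.0) = 6974.50.
So far: 89762.2.
Correction k=1: B_{2}/2! · (f^{(1)}(24) − f^{(1)}(5)) = 1/12 · (1728.00 − 75.0000) = 137.750.
Running total after k=1: 89900.0.
Correction k=2: B_{4}/4! · (f^{(3)}(24) − f^{(3)}(5)) = −1/720 · (6.00000 − 6.00000) = 0.00000.

S_2 ≈ 89900.0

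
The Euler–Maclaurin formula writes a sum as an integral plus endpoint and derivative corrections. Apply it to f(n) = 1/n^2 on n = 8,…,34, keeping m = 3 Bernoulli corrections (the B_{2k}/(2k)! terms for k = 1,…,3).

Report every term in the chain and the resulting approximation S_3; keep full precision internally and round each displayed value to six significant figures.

S_3 ≈ 0.104154

Integral: ∫_8^34 1/x^2 dx = 0.0955882.
Endpoint term: (f(8) + f(34))/2 = (0.0156250 + 0.000865052)/2 = 0.00824503.
Integral + boundary = 0.103833.
k=1: B_{2}/(2)! × [f^{(1)}(34) − f^{(1)}(8)] = 1/12 × (-5.08854e-05 − (-0.00390625)) = 0.000321280.
Running total after k=1: 0.104155.
k=2: B_{4}/(4)! × [f^{(3)}(34) − f^{(3)}(8)] = −1/720 × (-5.28222e-07 − (-0.000732422)) = -1.01652e-06.
Running total after k=2: 0.104154.
k=3: B_{6}/(6)! × [f^{(5)}(34) − f^{(5)}(8)] = 1/30240 × (-1.37082e-08 − (-0.000343323)) = 1.13528e-08.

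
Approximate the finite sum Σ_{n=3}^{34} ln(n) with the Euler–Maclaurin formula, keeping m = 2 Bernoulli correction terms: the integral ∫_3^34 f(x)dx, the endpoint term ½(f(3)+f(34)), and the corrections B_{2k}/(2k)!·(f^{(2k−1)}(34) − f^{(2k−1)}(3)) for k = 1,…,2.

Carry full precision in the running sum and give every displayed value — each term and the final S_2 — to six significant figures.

Integral: ∫_3^34 ln(x) dx = 85.6004.
½[f(3) + f(34)] = ½[1.09861 + 3.52636] = 2.31249.
Integral + boundary = 87.9129.
k=1: B_{2}/(2)! × [f^{(1)}(34) − f^{(1)}(3)] = 1/12 × (0.0294118 − 0.333333) = -0.0253268.
Running total after k=1: 87.8876.
k=2: B_{4}/(4)! × [f^{(3)}(34) − f^{(3)}(3)] = −1/720 × (5.08854e-05 − 0.0740741) = 0.000102810.

S_2 ≈ 87.8877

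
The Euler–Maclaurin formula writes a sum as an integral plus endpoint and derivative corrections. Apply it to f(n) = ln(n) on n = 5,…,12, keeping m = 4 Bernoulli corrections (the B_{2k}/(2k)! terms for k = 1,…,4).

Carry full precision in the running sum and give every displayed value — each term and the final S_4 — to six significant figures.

S_4 ≈ 16.8092

Integral: ∫_5^12 ln(x) dx = 14.7717.
Endpoint term: (f(5) + f(12))/2 = (1.60944 + 2.48491)/2 = 2.04717.
Running total after boundary: 16.8189.
Order-1 term: 1/12 · (0.0833333 − 0.200000) = -0.00972222.
After k=1: 16.8091.
Order-2 term: −1/720 · (0.00115741 − 0.0160000) = 2.06147e-05.
After k=2: 16.8092.
Order-3 term: 1/30240 · (9.64506e-05 − 0.00768000) = -2.50779e-07.
After k=3: 16.8092.
Order-4 term: −1/1209600 · (2.00939e-05 − 0.00921600) = 7.60244e-09.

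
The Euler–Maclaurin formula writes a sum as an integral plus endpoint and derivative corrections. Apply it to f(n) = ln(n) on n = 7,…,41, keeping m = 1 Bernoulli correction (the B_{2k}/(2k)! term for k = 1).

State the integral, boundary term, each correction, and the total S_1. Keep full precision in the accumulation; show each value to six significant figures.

S_1 ≈ 107.455

Integral: ∫_7^41 ln(x) dx = 104.635.
½[f(7) + f(41)] = ½[1.94591 + 3.71357] = 2.82974.
So far: 107.465.
Order-1 term: 1/12 · (0.0243902 − 0.142857) = -0.00987224.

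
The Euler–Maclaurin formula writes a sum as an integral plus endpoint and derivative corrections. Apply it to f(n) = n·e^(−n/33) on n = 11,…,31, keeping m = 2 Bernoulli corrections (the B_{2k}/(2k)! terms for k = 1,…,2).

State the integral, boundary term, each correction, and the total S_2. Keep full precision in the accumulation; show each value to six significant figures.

∫_11^31 x·e^(−x/33) dx evaluates to 214.897.
Endpoint term: (f(11) + f(31))/2 = (7.88184 + 12.1168)/2 = 9.99932.
Running total after boundary: 224.897.
Order-1 term: 1/12 · (0.0236888 − 0.477688) = -0.0378332.
Partial sum through k=1: 224.859.
Order-2 term: −1/720 · (0.000739594 − 0.00175459) = 1.40972e-06.

S_2 ≈ 224.859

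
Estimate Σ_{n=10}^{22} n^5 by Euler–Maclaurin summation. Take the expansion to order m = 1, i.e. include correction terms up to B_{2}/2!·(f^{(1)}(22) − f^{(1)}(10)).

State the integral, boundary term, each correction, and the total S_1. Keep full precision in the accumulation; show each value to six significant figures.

Integral: ∫_10^22 x^5 dx = 1.87300e+07.
Endpoint term: (f(10) + f(22))/2 = (100000 + 5.15363e+06)/2 = 2.62682e+06.
So far: 2.13568e+07.
Correction k=1: B_{2}/2! · (f^{(1)}(22) − f^{(1)}(10)) = 1/12 · (1.17128e+06 − 50000.0) = 93440.0.

S_1 ≈ 2.14502e+07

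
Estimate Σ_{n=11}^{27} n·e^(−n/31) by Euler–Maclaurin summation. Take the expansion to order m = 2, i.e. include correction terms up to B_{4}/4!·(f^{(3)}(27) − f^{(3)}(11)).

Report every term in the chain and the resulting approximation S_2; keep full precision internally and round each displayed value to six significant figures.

The integral term ∫_11^27 x·e^(−x/31) dx = 160.529.
½[f(11) + f(27)] = ½[7.71415 + 11.3008] = 9.50745.
Integral + boundary = 170.036.
k=1: B_{2}/(2)! × [f^{(1)}(27) − f^{(1)}(11)] = 1/12 × (0.0540060 − 0.452443) = -0.0332031.
Running total after k=1: 170.003.
k=2: B_{4}/(4)! × [f^{(3)}(27) − f^{(3)}(11)] = −1/720 × (0.000927262 − 0.00193030) = 1.39311e-06.

S_2 ≈ 170.003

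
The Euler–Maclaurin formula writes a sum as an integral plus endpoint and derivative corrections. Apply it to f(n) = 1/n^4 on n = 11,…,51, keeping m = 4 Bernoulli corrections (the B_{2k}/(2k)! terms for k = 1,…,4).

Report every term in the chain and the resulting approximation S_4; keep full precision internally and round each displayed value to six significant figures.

Integral: ∫_11^51 1/x^4 dx = 0.000247925.
Endpoint term: (f(11) + f(51))/2 = (6.83013e-05 + 1.47815e-07)/2 = 3.42246e-05.
Running total after boundary: 0.000282150.
k=1: B_{2}/(2)! × [f^{(1)}(51) − f^{(1)}(11)] = 1/12 × (-1.15934e-08 − (-2.48369e-05)) = 2.06877e-06.
Running total after k=1: 0.000284219.
k=2: B_{4}/(4)! × [f^{(3)}(51) − f^{(3)}(11)] = −1/720 × (-1.33718e-10 − (-6.15790e-06)) = -8.55245e-09.
Running total after k=2: 0.000284210.
k=3: B_{6}/(6)! × [f^{(5)}(51) − f^{(5)}(11)] = 1/30240 × (-2.87897e-12 − (-2.84994e-06)) = 9.42438e-11.
Running total after k=3: 0.000284210.
k=4: B_{8}/(8)! × [f^{(7)}(51) − f^{(7)}(11)] = −1/1209600 × (-9.96185e-14 − (-2.11979e-06)) = -1.75247e-12.

S_4 ≈ 0.000284210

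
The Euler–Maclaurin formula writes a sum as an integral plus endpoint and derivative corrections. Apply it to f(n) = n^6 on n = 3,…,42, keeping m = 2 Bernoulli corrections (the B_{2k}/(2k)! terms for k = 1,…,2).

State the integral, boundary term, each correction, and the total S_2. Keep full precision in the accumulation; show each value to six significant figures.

∫_3^42 x^6 dx evaluates to 3.29342e+10.
Endpoint term: (f(3) + f(42))/2 = (729.000 + 5.48903e+09)/2 = 2.74452e+09.
So far: 3.56787e+10.
k=1: B_{2}/(2)! × [f^{(1)}(42) − f^{(1)}(3)] = 1/12 × (7.84147e+08 − 1458.00) = 6.53455e+07.
After k=1: 3.57441e+10.
k=2: B_{4}/(4)! × [f^{(3)}(42) − f^{(3)}(3)] = −1/720 × (8.89056e+06 − 3240.00) = -12343.5.

S_2 ≈ 3.57440e+10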